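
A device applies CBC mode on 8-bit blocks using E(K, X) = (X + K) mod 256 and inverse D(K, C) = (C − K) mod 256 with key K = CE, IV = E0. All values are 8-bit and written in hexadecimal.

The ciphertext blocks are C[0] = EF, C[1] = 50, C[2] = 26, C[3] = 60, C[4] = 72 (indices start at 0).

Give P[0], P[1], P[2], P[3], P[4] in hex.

CBC decryption: P_i = D(K, C_i) ⊕ C_{i−1}, with C_{−1} = IV.
P[0]: D(K, EF) = 21; 21 ⊕ E0 = C1.
P[1]: D(K, 50) = 82; 82 ⊕ EF = 6D.
P[2]: D(K, 26) = 58; 58 ⊕ 50 = 08.
P[3]: D(K, 60) = 92; 92 ⊕ 26 = B4.
P[4]: D(K, 72) = A4; A4 ⊕ 60 = C4.

P[0] = C1, P[1] = 6D, P[2] = 08, P[3] = B4, P[4] = C4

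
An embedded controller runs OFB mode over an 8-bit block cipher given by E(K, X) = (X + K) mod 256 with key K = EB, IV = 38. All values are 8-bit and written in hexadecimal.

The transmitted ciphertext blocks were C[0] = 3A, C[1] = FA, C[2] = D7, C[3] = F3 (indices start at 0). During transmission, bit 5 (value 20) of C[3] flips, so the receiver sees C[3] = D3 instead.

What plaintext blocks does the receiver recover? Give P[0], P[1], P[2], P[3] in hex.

OFB decryption: S_i = E(K, S_{i−1}) with S_{−1} = IV; P_i = C_i ⊕ S_i.
Only C[3] changed, to D3. In OFB, a change in C_i flips the same bit in P_i only; the keystream is unaffected. Decrypting the received ciphertext:
P[0]: S = E(K, 38) = 23; 3A ⊕ 23 = 19.
P[1]: S = E(K, 23) = 0E; FA ⊕ 0E = F4.
P[2]: S = E(K, 0E) = F9; D7 ⊕ F9 = 2E.
P[3]: S = E(K, F9) = E4; D3 ⊕ E4 = 37.
Blocks that differ from the original plaintext: P[3].

P[0] = 19, P[1] = F4, P[2] = 2E, P[3] = 37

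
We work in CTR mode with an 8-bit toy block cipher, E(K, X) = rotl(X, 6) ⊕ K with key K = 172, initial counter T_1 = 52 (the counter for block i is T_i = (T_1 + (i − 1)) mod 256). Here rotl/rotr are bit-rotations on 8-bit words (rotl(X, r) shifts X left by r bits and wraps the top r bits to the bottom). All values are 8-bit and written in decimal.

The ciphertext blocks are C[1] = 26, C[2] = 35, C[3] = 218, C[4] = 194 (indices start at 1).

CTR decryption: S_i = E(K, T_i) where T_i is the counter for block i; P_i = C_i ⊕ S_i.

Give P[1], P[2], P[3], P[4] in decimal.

P[1] = 187, P[2] = 194, P[3] = 251, P[4] = 163

P[1]: T = 52, S = E(K, T) = 161; 26 ⊕ 161 = 187.
P[2]: T = 53, S = E(K, T) = 225; 35 ⊕ 225 = 194.
P[3]: T = 54, S = E(K, T) = 33; 218 ⊕ 33 = 251.
P[4]: T = 55, S = E(K, T) = 97; 194 ⊕ 97 = 163.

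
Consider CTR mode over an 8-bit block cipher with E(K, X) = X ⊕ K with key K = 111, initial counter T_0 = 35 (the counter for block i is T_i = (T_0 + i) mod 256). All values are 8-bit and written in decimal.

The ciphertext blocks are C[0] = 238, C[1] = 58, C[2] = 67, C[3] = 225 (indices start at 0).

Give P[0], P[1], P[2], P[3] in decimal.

P[0] = 162, P[1] = 113, P[2] = 9, P[3] = 168

CTR decryption: S_i = E(K, T_i) where T_i is the counter for block i; P_i = C_i ⊕ S_i.
P[0]: T = 35, S = E(K, T) = 76; 238 ⊕ 76 = 162.
P[1]: T = 36, S = E(K, T) = 75; 58 ⊕ 75 = 113.
P[2]: T = 37, S = E(K, T) = 74; 67 ⊕ 74 = 9.
P[3]: T = 38, S = E(K, T) = 73; 225 ⊕ 73 = 168.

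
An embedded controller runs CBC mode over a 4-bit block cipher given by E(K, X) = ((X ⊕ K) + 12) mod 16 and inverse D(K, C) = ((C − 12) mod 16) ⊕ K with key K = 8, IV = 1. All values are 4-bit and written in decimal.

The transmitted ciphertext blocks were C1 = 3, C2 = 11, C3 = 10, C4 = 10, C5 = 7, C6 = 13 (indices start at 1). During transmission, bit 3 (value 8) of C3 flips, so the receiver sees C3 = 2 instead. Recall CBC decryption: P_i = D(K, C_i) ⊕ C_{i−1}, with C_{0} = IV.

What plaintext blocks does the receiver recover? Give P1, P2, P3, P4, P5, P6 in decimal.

Only C3 changed, to 2. In CBC, a change in C_i garbles P_i and flips the same bit in P_{i+1}. Decrypting the received ciphertext:
P1: D(K, 3) = 15; 15 ⊕ 1 = 14.
P2: D(K, 11) = 7; 7 ⊕ 3 = 4.
P3: D(K, 2) = 14; 14 ⊕ 11 = 5.
P4: D(K, 10) = 6; 6 ⊕ 2 = 4.
P5: D(K, 7) = 3; 3 ⊕ 10 = 9.
P6: D(K, 13) = 9; 9 ⊕ 7 = 14.
Blocks that differ from the original plaintext: P3, P4.

P1 = 14, P2 = 4, P3 = 5, P4 = 4, P5 = 9, P6 = 14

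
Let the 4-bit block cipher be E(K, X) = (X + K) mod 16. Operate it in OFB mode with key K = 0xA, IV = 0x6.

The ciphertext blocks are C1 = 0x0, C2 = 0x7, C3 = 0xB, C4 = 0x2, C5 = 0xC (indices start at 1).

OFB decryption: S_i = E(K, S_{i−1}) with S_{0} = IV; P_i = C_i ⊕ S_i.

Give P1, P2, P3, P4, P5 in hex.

P1: S = E(K, 0x6) = 0x0; 0x0 ⊕ 0x0 = 0x0.
P2: S = E(K, 0x0) = 0xA; 0x7 ⊕ 0xA = 0xD.
P3: S = E(K, 0xA) = 0x4; 0xB ⊕ 0x4 = 0xF.
P4: S = E(K, 0x4) = 0xE; 0x2 ⊕ 0xE = 0xC.
P5: S = E(K, 0xE) = 0x8; 0xC ⊕ 0x8 = 0x4.

P1 = 0x0, P2 = 0xD, P3 = 0xF, P4 = 0xC, P5 = 0x4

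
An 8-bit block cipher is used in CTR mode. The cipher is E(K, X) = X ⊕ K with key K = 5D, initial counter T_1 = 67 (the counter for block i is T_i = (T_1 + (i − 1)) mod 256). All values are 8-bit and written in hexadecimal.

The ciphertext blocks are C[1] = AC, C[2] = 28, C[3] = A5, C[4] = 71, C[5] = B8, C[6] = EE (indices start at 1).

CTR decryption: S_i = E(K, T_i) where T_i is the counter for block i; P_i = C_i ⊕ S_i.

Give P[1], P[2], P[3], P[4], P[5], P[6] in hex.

P[1] = 96, P[2] = 1D, P[3] = 91, P[4] = 46, P[5] = 8E, P[6] = DF

P[1]: T = 67, S = E(K, T) = 3A; AC ⊕ 3A = 96.
P[2]: T = 68, S = E(K, T) = 35; 28 ⊕ 35 = 1D.
P[3]: T = 69, S = E(K, T) = 34; A5 ⊕ 34 = 91.
P[4]: T = 6A, S = E(K, T) = 37; 71 ⊕ 37 = 46.
P[5]: T = 6B, S = E(K, T) = 36; B8 ⊕ 36 = 8E.
P[6]: T = 6C, S = E(K, T) = 31; EE ⊕ 31 = DF.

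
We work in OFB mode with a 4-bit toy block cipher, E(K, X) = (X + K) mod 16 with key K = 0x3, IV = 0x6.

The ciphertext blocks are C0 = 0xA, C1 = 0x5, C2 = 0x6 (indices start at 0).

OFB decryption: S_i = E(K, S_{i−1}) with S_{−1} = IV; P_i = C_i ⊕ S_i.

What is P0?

P0 = 0x3

P0: S = E(K, 0x6) = 0x9; 0xA ⊕ 0x9 = 0x3.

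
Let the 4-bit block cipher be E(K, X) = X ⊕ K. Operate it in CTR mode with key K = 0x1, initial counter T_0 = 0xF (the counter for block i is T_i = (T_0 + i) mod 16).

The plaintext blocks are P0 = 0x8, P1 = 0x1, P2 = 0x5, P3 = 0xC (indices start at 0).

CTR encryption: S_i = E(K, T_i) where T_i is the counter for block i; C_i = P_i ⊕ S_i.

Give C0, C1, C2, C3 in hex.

C0 = 0x6, C1 = 0x0, C2 = 0x5, C3 = 0xF

C0: T = 0xF, S = E(K, T) = 0xE; 0x8 ⊕ 0xE = 0x6.
C1: T = 0x0, S = E(K, T) = 0x1; 0x1 ⊕ 0x1 = 0x0.
C2: T = 0x1, S = E(K, T) = 0x0; 0x5 ⊕ 0x0 = 0x5.
C3: T = 0x2, S = E(K, T) = 0x3; 0xC ⊕ 0x3 = 0xF.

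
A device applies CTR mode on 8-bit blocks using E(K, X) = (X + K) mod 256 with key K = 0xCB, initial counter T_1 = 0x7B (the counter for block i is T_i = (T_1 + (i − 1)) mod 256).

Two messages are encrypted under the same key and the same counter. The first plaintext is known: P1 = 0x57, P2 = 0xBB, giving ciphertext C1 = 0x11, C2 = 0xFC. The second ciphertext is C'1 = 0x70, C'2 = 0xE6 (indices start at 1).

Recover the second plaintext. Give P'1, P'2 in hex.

P'1 = 0x36, P'2 = 0xA1

In CTR with a reused counter, both messages share the same keystream S_i, so C_i ⊕ C'_i = P_i ⊕ P'_i and thus P'_i = P_i ⊕ C_i ⊕ C'_i.
P'1: 0x57 ⊕ 0x11 ⊕ 0x70 = 0x36.
P'2: 0xBB ⊕ 0xFC ⊕ 0xE6 = 0xA1.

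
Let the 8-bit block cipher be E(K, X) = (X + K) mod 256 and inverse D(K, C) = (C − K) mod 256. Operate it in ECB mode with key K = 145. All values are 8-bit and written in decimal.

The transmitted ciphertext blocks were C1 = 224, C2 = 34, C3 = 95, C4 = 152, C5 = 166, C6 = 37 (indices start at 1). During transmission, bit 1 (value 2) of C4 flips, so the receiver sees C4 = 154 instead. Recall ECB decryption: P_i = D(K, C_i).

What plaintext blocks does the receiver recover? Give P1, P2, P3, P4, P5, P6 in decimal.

P1 = 79, P2 = 145, P3 = 206, P4 = 9, P5 = 21, P6 = 148

Only C4 changed, to 154. In ECB, a change in C_i affects only P_i. Decrypting the received ciphertext:
P1: D(K, 224) = 79.
P2: D(K, 34) = 145.
P3: D(K, 95) = 206.
P4: D(K, 154) = 9.
P5: D(K, 166) = 21.
P6: D(K, 37) = 148.
Blocks that differ from the original plaintext: P4.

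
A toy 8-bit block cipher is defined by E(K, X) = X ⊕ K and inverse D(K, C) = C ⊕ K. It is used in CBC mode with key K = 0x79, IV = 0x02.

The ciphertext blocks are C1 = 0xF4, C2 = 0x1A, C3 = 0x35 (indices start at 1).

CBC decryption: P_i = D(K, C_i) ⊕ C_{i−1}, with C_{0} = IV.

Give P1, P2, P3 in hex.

P1: D(K, 0xF4) = 0x8D; 0x8D ⊕ 0x02 = 0x8F.
P2: D(K, 0x1A) = 0x63; 0x63 ⊕ 0xF4 = 0x97.
P3: D(K, 0x35) = 0x4C; 0x4C ⊕ 0x1A = 0x56.

P1 = 0x8F, P2 = 0x97, P3 = 0x56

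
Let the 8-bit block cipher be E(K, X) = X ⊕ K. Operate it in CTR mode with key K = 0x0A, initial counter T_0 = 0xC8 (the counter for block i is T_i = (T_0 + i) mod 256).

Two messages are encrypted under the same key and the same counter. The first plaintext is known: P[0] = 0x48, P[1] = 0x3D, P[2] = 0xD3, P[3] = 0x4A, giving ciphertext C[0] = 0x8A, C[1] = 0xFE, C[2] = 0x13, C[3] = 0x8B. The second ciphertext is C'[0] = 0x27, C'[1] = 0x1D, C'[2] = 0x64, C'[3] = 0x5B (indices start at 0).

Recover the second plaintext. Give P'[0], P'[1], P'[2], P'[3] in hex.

P'[0] = 0xE5, P'[1] = 0xDE, P'[2] = 0xA4, P'[3] = 0x9A

In CTR with a reused counter, both messages share the same keystream S_i, so C_i ⊕ C'_i = P_i ⊕ P'_i and thus P'_i = P_i ⊕ C_i ⊕ C'_i.
P'[0]: 0x48 ⊕ 0x8A ⊕ 0x27 = 0xE5.
P'[1]: 0x3D ⊕ 0xFE ⊕ 0x1D = 0xDE.
P'[2]: 0xD3 ⊕ 0x13 ⊕ 0x64 = 0xA4.
P'[3]: 0x4A ⊕ 0x8B ⊕ 0x5B = 0x9A.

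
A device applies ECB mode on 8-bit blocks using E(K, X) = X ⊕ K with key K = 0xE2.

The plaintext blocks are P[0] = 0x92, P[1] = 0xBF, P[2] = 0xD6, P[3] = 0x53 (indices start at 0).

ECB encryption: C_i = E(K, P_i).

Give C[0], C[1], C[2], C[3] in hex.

C[0] = 0x70, C[1] = 0x5D, C[2] = 0x34, C[3] = 0xB1

C[0]: E(K, 0x92) = 0x70.
C[1]: E(K, 0xBF) = 0x5D.
C[2]: E(K, 0xD6) = 0x34.
C[3]: E(K, 0x53) = 0xB1.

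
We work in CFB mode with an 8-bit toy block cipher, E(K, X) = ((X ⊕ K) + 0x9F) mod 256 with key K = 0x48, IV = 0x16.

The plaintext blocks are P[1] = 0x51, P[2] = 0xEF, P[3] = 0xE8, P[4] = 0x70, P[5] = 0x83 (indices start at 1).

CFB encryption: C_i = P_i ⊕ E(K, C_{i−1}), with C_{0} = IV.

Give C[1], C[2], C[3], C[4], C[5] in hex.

C[1] = 0xAC, C[2] = 0x6C, C[3] = 0x2B, C[4] = 0x72, C[5] = 0x5A

C[1]: E(K, 0x16) = 0xFD; 0x51 ⊕ 0xFD = 0xAC.
C[2]: E(K, 0xAC) = 0x83; 0xEF ⊕ 0x83 = 0x6C.
C[3]: E(K, 0x6C) = 0xC3; 0xE8 ⊕ 0xC3 = 0x2B.
C[4]: E(K, 0x2B) = 0x02; 0x70 ⊕ 0x02 = 0x72.
C[5]: E(K, 0x72) = 0xD9; 0x83 ⊕ 0xD9 = 0x5A.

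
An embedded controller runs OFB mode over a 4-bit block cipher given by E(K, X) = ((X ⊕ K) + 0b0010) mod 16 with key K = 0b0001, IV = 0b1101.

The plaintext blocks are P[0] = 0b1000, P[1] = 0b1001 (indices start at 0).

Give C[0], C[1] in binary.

OFB encryption: S_i = E(K, S_{i−1}) with S_{−1} = IV; C_i = P_i ⊕ S_i.
C[0]: S = E(K, 0b1101) = 0b1110; 0b1000 ⊕ 0b1110 = 0b0110.
C[1]: S = E(K, 0b1110) = 0b0001; 0b1001 ⊕ 0b0001 = 0b1000.

C[0] = 0b0110, C[1] = 0b1000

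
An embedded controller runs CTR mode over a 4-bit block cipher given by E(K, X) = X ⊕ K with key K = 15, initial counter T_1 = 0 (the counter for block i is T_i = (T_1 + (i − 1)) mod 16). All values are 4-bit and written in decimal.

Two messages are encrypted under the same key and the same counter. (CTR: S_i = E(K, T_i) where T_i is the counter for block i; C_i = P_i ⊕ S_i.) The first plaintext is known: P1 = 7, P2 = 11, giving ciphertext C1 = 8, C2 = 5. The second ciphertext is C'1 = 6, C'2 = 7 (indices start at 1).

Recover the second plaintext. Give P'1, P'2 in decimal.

P'1 = 9, P'2 = 9

In CTR with a reused counter, both messages share the same keystream S_i, so C_i ⊕ C'_i = P_i ⊕ P'_i and thus P'_i = P_i ⊕ C_i ⊕ C'_i.
P'1: 7 ⊕ 8 ⊕ 6 = 9.
P'2: 11 ⊕ 5 ⊕ 7 = 9.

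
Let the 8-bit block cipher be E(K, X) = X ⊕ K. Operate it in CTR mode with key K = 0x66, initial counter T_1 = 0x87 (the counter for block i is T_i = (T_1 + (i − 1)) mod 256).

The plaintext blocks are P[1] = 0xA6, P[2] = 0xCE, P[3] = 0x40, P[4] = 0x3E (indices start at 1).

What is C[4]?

CTR encryption: S_i = E(K, T_i) where T_i is the counter for block i; C_i = P_i ⊕ S_i.
C[1]: T = 0x87, S = E(K, T) = 0xE1; 0xA6 ⊕ 0xE1 = 0x47.
C[2]: T = 0x88, S = E(K, T) = 0xEE; 0xCE ⊕ 0xEE = 0x20.
C[3]: T = 0x89, S = E(K, T) = 0xEF; 0x40 ⊕ 0xEF = 0xAF.
C[4]: T = 0x8A, S = E(K, T) = 0xEC; 0x3E ⊕ 0xEC = 0xD2.

C[4] = 0xD2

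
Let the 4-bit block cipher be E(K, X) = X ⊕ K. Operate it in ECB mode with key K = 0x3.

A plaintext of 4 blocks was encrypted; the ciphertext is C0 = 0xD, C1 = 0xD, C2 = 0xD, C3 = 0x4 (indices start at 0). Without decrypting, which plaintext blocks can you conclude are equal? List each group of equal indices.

ECB encrypts each block independently with the same key, so equal ciphertext blocks imply equal plaintext blocks.
C0 = C1 = C2 = 0xD, so P0 = P1 = P2.

P0 = P1 = P2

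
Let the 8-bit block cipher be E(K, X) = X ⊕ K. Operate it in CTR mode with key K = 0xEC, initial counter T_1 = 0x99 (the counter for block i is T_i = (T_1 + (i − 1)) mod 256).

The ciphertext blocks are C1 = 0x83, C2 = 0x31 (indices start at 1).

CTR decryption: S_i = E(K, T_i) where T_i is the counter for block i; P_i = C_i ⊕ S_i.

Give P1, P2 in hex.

P1: T = 0x99, S = E(K, T) = 0x75; 0x83 ⊕ 0x75 = 0xF6.
P2: T = 0x9A, S = E(K, T) = 0x76; 0x31 ⊕ 0x76 = 0x47.

P1 = 0xF6, P2 = 0x47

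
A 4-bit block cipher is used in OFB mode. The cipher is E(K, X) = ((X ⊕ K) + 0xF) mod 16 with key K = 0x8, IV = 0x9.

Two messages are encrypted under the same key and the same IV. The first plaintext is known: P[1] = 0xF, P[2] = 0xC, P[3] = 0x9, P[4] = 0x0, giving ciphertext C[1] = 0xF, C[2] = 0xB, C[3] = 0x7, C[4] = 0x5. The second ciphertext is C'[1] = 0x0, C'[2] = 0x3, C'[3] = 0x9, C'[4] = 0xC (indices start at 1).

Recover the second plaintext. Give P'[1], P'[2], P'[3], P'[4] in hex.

P'[1] = 0x0, P'[2] = 0x4, P'[3] = 0x7, P'[4] = 0x9

In OFB with a reused IV, both messages share the same keystream S_i, so C_i ⊕ C'_i = P_i ⊕ P'_i and thus P'_i = P_i ⊕ C_i ⊕ C'_i.
P'[1]: 0xF ⊕ 0xF ⊕ 0x0 = 0x0.
P'[2]: 0xC ⊕ 0xB ⊕ 0x3 = 0x4.
P'[3]: 0x9 ⊕ 0x7 ⊕ 0x9 = 0x7.
P'[4]: 0x0 ⊕ 0x5 ⊕ 0xC = 0x9.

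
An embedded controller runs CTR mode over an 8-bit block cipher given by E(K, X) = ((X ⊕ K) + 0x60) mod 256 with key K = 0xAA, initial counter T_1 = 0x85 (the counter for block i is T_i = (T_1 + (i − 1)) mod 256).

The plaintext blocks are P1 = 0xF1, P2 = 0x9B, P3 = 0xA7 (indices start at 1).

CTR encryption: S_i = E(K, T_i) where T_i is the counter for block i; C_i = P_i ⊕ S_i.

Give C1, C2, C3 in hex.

C1 = 0x7E, C2 = 0x17, C3 = 0x2A

C1: T = 0x85, S = E(K, T) = 0x8F; 0xF1 ⊕ 0x8F = 0x7E.
C2: T = 0x86, S = E(K, T) = 0x8C; 0x9B ⊕ 0x8C = 0x17.
C3: T = 0x87, S = E(K, T) = 0x8D; 0xA7 ⊕ 0x8D = 0x2A.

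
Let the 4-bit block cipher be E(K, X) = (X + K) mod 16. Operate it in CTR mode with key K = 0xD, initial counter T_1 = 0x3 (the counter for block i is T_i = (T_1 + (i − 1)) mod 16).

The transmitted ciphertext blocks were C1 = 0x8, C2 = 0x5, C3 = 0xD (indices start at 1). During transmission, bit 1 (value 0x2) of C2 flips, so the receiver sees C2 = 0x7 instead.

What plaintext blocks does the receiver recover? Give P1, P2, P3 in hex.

CTR decryption: S_i = E(K, T_i) where T_i is the counter for block i; P_i = C_i ⊕ S_i.
Only C2 changed, to 0x7. In CTR, a change in C_i flips the same bit in P_i only; the keystream is unaffected. Decrypting the received ciphertext:
P1: T = 0x3, S = E(K, T) = 0x0; 0x8 ⊕ 0x0 = 0x8.
P2: T = 0x4, S = E(K, T) = 0x1; 0x7 ⊕ 0x1 = 0x6.
P3: T = 0x5, S = E(K, T) = 0x2; 0xD ⊕ 0x2 = 0xF.
Blocks that differ from the original plaintext: P2.

P1 = 0x8, P2 = 0x6, P3 = 0xF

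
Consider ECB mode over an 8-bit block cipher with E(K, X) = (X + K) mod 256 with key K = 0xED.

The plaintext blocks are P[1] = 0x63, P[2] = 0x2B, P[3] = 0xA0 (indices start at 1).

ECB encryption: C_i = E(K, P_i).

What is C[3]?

C[3] = 0x8D

C[3]: E(K, 0xA0) = 0x8D.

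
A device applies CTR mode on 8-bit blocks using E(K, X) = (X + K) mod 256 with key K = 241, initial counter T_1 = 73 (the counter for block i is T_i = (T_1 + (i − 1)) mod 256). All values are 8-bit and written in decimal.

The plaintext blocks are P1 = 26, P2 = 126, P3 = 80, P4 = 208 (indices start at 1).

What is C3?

CTR encryption: S_i = E(K, T_i) where T_i is the counter for block i; C_i = P_i ⊕ S_i.
C1: T = 73, S = E(K, T) = 58; 26 ⊕ 58 = 32.
C2: T = 74, S = E(K, T) = 59; 126 ⊕ 59 = 69.
C3: T = 75, S = E(K, T) = 60; 80 ⊕ 60 = 108.

C3 = 108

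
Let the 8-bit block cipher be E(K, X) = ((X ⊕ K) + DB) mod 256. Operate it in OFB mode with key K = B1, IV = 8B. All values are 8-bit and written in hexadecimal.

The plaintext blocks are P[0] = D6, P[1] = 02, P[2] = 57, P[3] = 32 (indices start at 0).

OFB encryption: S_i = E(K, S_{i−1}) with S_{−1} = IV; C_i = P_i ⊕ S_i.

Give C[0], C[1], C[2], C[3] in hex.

C[0] = C3, C[1] = 7D, C[2] = FE, C[3] = C1

C[0]: S = E(K, 8B) = 15; D6 ⊕ 15 = C3.
C[1]: S = E(K, 15) = 7F; 02 ⊕ 7F = 7D.
C[2]: S = E(K, 7F) = A9; 57 ⊕ A9 = FE.
C[3]: S = E(K, A9) = F3; 32 ⊕ F3 = C1.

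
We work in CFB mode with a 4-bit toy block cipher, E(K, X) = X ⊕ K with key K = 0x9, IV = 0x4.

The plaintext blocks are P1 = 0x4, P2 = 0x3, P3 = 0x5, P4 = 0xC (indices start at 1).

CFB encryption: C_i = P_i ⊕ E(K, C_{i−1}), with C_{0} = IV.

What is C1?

C1: E(K, 0x4) = 0xD; 0x4 ⊕ 0xD = 0x9.

C1 = 0x9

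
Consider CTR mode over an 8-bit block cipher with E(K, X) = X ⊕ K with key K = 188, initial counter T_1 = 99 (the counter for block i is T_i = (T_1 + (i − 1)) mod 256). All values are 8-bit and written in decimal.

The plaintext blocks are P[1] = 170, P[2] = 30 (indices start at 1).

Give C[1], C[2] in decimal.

C[1] = 117, C[2] = 198

CTR encryption: S_i = E(K, T_i) where T_i is the counter for block i; C_i = P_i ⊕ S_i.
C[1]: T = 99, S = E(K, T) = 223; 170 ⊕ 223 = 117.
C[2]: T = 100, S = E(K, T) = 216; 30 ⊕ 216 = 198.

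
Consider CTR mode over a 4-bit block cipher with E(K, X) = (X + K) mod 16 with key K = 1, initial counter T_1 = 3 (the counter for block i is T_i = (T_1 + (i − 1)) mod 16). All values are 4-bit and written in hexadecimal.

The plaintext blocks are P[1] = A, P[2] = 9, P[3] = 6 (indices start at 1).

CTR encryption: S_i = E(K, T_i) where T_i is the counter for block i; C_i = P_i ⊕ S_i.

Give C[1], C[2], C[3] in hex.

C[1]: T = 3, S = E(K, T) = 4; A ⊕ 4 = E.
C[2]: T = 4, S = E(K, T) = 5; 9 ⊕ 5 = C.
C[3]: T = 5, S = E(K, T) = 6; 6 ⊕ 6 = 0.

C[1] = E, C[2] = C, C[3] = 0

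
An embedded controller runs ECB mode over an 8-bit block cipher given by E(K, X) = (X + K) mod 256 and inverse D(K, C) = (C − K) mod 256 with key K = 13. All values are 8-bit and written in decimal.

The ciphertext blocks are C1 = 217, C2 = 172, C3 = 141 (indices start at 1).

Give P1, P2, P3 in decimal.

P1 = 204, P2 = 159, P3 = 128

ECB decryption: P_i = D(K, C_i).
P1: D(K, 217) = 204.
P2: D(K, 172) = 159.
P3: D(K, 141) = 128.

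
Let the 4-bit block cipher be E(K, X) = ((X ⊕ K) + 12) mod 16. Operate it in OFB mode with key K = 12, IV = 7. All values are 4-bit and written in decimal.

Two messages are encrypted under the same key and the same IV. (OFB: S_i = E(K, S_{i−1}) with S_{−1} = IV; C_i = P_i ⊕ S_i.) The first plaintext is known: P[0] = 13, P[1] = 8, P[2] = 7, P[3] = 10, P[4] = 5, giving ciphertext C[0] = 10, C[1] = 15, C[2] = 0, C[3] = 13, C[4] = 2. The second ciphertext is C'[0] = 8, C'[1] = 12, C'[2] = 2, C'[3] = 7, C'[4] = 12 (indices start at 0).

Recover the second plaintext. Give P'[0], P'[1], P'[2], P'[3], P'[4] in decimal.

P'[0] = 15, P'[1] = 11, P'[2] = 5, P'[3] = 0, P'[4] = 11

In OFB with a reused IV, both messages share the same keystream S_i, so C_i ⊕ C'_i = P_i ⊕ P'_i and thus P'_i = P_i ⊕ C_i ⊕ C'_i.
P'[0]: 13 ⊕ 10 ⊕ 8 = 15.
P'[1]: 8 ⊕ 15 ⊕ 12 = 11.
P'[2]: 7 ⊕ 0 ⊕ 2 = 5.
P'[3]: 10 ⊕ 13 ⊕ 7 = 0.
P'[4]: 5 ⊕ 2 ⊕ 12 = 11.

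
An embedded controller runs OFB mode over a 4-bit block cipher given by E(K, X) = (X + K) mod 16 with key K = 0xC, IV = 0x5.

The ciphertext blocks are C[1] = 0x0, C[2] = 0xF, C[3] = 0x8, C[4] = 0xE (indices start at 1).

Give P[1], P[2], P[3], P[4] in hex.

OFB decryption: S_i = E(K, S_{i−1}) with S_{0} = IV; P_i = C_i ⊕ S_i.
P[1]: S = E(K, 0x5) = 0x1; 0x0 ⊕ 0x1 = 0x1.
P[2]: S = E(K, 0x1) = 0xD; 0xF ⊕ 0xD = 0x2.
P[3]: S = E(K, 0xD) = 0x9; 0x8 ⊕ 0x9 = 0x1.
P[4]: S = E(K, 0x9) = 0x5; 0xE ⊕ 0x5 = 0xB.

P[1] = 0x1, P[2] = 0x2, P[3] = 0x1, P[4] = 0xB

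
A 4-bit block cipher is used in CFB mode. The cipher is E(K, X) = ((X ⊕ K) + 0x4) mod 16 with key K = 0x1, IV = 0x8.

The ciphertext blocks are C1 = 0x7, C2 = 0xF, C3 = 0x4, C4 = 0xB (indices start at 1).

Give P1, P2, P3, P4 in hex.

P1 = 0xA, P2 = 0x5, P3 = 0x6, P4 = 0x2

CFB decryption: P_i = C_i ⊕ E(K, C_{i−1}), with C_{0} = IV.
P1: E(K, 0x8) = 0xD; 0x7 ⊕ 0xD = 0xA.
P2: E(K, 0x7) = 0xA; 0xF ⊕ 0xA = 0x5.
P3: E(K, 0xF) = 0x2; 0x4 ⊕ 0x2 = 0x6.
P4: E(K, 0x4) = 0x9; 0xB ⊕ 0x9 = 0x2.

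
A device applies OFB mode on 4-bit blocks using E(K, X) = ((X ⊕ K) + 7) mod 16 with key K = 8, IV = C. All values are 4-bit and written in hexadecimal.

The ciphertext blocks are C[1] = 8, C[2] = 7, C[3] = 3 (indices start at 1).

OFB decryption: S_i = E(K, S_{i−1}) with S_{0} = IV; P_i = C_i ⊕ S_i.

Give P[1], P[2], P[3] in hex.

P[1]: S = E(K, C) = B; 8 ⊕ B = 3.
P[2]: S = E(K, B) = A; 7 ⊕ A = D.
P[3]: S = E(K, A) = 9; 3 ⊕ 9 = A.

P[1] = 3, P[2] = D, P[3] = A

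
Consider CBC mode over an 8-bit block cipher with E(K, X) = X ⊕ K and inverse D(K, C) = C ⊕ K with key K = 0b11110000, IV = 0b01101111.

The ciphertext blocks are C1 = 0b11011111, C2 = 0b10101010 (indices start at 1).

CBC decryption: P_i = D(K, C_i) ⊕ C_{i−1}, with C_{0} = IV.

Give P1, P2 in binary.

P1 = 0b01000000, P2 = 0b10000101

P1: D(K, 0b11011111) = 0b00101111; 0b00101111 ⊕ 0b01101111 = 0b01000000.
P2: D(K, 0b10101010) = 0b01011010; 0b01011010 ⊕ 0b11011111 = 0b10000101.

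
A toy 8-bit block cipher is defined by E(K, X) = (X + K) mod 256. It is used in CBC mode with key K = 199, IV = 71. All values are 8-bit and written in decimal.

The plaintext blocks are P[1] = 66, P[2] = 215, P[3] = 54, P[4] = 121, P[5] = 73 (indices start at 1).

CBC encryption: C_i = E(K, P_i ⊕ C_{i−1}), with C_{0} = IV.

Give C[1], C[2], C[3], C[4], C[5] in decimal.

C[1]: P[1] ⊕ 71 = 5; E(K, 5) = 204.
C[2]: P[2] ⊕ 204 = 27; E(K, 27) = 226.
C[3]: P[3] ⊕ 226 = 212; E(K, 212) = 155.
C[4]: P[4] ⊕ 155 = 226; E(K, 226) = 169.
C[5]: P[5] ⊕ 169 = 224; E(K, 224) = 167.

C[1] = 204, C[2] = 226, C[3] = 155, C[4] = 169, C[5] = 167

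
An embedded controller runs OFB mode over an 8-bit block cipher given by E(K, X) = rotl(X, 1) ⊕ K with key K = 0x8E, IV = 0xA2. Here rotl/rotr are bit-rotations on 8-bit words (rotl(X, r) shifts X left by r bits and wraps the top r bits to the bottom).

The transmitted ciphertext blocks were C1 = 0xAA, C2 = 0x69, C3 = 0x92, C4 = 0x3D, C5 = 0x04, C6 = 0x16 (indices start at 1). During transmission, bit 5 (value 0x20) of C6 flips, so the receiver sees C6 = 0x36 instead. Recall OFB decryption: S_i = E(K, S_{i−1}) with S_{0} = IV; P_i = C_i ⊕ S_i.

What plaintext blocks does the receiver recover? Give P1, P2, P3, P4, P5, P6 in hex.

Only C6 changed, to 0x36. In OFB, a change in C_i flips the same bit in P_i only; the keystream is unaffected. Decrypting the received ciphertext:
P1: S = E(K, 0xA2) = 0xCB; 0xAA ⊕ 0xCB = 0x61.
P2: S = E(K, 0xCB) = 0x19; 0x69 ⊕ 0x19 = 0x70.
P3: S = E(K, 0x19) = 0xBC; 0x92 ⊕ 0xBC = 0x2E.
P4: S = E(K, 0xBC) = 0xF7; 0x3D ⊕ 0xF7 = 0xCA.
P5: S = E(K, 0xF7) = 0x61; 0x04 ⊕ 0x61 = 0x65.
P6: S = E(K, 0x61) = 0x4C; 0x36 ⊕ 0x4C = 0x7A.
Blocks that differ from the original plaintext: P6.

P1 = 0x61, P2 = 0x70, P3 = 0x2E, P4 = 0xCA, P5 = 0x65, P6 = 0x7A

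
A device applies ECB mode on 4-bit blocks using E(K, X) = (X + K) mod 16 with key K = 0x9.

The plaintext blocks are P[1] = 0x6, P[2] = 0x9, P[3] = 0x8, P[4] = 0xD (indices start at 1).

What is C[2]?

C[2] = 0x2

ECB encryption: C_i = E(K, P_i).
C[2]: E(K, 0x9) = 0x2.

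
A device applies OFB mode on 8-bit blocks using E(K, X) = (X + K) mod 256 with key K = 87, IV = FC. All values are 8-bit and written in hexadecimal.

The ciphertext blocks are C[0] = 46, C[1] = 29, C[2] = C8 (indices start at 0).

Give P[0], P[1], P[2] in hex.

P[0] = C5, P[1] = 23, P[2] = 59

OFB decryption: S_i = E(K, S_{i−1}) with S_{−1} = IV; P_i = C_i ⊕ S_i.
P[0]: S = E(K, FC) = 83; 46 ⊕ 83 = C5.
P[1]: S = E(K, 83) = 0A; 29 ⊕ 0A = 23.
P[2]: S = E(K, 0A) = 91; C8 ⊕ 91 = 59.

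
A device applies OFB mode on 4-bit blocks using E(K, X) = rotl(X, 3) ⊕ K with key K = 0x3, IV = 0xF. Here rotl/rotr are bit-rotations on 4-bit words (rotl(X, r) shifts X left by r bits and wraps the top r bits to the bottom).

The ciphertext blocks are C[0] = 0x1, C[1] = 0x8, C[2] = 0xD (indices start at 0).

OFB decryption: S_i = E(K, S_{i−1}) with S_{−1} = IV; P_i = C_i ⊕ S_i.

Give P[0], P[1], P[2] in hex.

P[0]: S = E(K, 0xF) = 0xC; 0x1 ⊕ 0xC = 0xD.
P[1]: S = E(K, 0xC) = 0x5; 0x8 ⊕ 0x5 = 0xD.
P[2]: S = E(K, 0x5) = 0x9; 0xD ⊕ 0x9 = 0x4.

P[0] = 0xD, P[1] = 0xD, P[2] = 0x4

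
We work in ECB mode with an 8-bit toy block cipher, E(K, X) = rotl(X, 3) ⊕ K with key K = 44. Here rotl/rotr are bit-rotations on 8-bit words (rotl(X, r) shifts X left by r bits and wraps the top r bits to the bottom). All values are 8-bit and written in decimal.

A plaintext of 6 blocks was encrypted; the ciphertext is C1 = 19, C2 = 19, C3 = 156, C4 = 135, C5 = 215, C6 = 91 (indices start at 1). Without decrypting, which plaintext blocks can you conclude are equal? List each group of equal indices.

ECB encrypts each block independently with the same key, so equal ciphertext blocks imply equal plaintext blocks.
C1 = C2 = 19, so P1 = P2.

P1 = P2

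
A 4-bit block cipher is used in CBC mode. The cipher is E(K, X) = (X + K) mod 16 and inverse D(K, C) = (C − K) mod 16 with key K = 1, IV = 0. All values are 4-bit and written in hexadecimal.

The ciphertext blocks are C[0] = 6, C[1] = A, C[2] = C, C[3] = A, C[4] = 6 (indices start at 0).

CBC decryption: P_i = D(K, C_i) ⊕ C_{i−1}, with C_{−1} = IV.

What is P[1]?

P[1] = F

P[1]: D(K, A) = 9; 9 ⊕ 6 = F.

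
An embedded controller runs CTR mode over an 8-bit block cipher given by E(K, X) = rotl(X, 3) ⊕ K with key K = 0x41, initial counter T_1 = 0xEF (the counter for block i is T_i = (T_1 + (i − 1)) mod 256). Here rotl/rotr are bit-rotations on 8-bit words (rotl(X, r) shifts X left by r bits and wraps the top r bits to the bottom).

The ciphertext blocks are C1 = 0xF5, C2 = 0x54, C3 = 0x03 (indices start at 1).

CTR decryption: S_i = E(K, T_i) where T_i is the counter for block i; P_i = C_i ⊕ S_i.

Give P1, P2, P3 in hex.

P1 = 0xCB, P2 = 0x92, P3 = 0xCD

P1: T = 0xEF, S = E(K, T) = 0x3E; 0xF5 ⊕ 0x3E = 0xCB.
P2: T = 0xF0, S = E(K, T) = 0xC6; 0x54 ⊕ 0xC6 = 0x92.
P3: T = 0xF1, S = E(K, T) = 0xCE; 0x03 ⊕ 0xCE = 0xCD.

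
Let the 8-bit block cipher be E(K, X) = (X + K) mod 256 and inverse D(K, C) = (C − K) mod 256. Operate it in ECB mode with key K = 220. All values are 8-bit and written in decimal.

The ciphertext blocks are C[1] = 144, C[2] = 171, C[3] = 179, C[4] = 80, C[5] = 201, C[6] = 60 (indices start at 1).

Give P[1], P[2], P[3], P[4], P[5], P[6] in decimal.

ECB decryption: P_i = D(K, C_i).
P[1]: D(K, 144) = 180.
P[2]: D(K, 171) = 207.
P[3]: D(K, 179) = 215.
P[4]: D(K, 80) = 116.
P[5]: D(K, 201) = 237.
P[6]: D(K, 60) = 96.

P[1] = 180, P[2] = 207, P[3] = 215, P[4] = 116, P[5] = 237, P[6] = 96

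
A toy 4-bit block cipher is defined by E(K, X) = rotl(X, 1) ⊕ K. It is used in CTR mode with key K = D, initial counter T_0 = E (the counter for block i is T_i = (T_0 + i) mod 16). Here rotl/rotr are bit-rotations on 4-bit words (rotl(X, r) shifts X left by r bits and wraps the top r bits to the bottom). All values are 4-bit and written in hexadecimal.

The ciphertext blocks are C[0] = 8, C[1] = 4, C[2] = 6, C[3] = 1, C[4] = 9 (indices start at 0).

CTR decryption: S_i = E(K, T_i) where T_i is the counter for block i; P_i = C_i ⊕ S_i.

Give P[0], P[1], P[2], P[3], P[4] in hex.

P[0]: T = E, S = E(K, T) = 0; 8 ⊕ 0 = 8.
P[1]: T = F, S = E(K, T) = 2; 4 ⊕ 2 = 6.
P[2]: T = 0, S = E(K, T) = D; 6 ⊕ D = B.
P[3]: T = 1, S = E(K, T) = F; 1 ⊕ F = E.
P[4]: T = 2, S = E(K, T) = 9; 9 ⊕ 9 = 0.

P[0] = 8, P[1] = 6, P[2] = B, P[3] = E, P[4] = 0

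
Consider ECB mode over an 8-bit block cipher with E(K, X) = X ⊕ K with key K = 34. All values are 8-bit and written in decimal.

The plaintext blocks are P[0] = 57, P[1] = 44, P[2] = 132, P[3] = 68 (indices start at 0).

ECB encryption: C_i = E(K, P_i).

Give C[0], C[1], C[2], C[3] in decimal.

C[0]: E(K, 57) = 27.
C[1]: E(K, 44) = 14.
C[2]: E(K, 132) = 166.
C[3]: E(K, 68) = 102.

C[0] = 27, C[1] = 14, C[2] = 166, C[3] = 102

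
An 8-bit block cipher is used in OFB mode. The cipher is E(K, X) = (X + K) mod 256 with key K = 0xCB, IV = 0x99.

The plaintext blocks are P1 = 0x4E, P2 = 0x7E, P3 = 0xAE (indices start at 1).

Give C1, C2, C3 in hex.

C1 = 0x2A, C2 = 0x51, C3 = 0x54

OFB encryption: S_i = E(K, S_{i−1}) with S_{0} = IV; C_i = P_i ⊕ S_i.
C1: S = E(K, 0x99) = 0x64; 0x4E ⊕ 0x64 = 0x2A.
C2: S = E(K, 0x64) = 0x2F; 0x7E ⊕ 0x2F = 0x51.
C3: S = E(K, 0x2F) = 0xFA; 0xAE ⊕ 0xFA = 0x54.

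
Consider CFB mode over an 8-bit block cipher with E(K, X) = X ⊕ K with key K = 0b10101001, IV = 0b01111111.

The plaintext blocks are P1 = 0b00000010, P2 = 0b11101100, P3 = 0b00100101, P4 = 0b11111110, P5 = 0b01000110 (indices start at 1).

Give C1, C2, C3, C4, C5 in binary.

C1 = 0b11010100, C2 = 0b10010001, C3 = 0b00011101, C4 = 0b01001010, C5 = 0b10100101

CFB encryption: C_i = P_i ⊕ E(K, C_{i−1}), with C_{0} = IV.
C1: E(K, 0b01111111) = 0b11010110; 0b00000010 ⊕ 0b11010110 = 0b11010100.
C2: E(K, 0b11010100) = 0b01111101; 0b11101100 ⊕ 0b01111101 = 0b10010001.
C3: E(K, 0b10010001) = 0b00111000; 0b00100101 ⊕ 0b00111000 = 0b00011101.
C4: E(K, 0b00011101) = 0b10110100; 0b11111110 ⊕ 0b10110100 = 0b01001010.
C5: E(K, 0b01001010) = 0b11100011; 0b01000110 ⊕ 0b11100011 = 0b10100101.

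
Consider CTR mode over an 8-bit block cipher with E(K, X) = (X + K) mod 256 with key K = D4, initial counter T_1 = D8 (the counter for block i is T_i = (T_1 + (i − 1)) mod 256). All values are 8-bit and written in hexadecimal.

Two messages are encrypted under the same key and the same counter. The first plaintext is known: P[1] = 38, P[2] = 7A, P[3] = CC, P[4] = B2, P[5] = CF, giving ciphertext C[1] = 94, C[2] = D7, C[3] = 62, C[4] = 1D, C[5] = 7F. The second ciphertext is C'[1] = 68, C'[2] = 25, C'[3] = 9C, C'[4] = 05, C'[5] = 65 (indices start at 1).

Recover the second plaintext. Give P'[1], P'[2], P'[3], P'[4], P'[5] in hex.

P'[1] = C4, P'[2] = 88, P'[3] = 32, P'[4] = AA, P'[5] = D5

In CTR with a reused counter, both messages share the same keystream S_i, so C_i ⊕ C'_i = P_i ⊕ P'_i and thus P'_i = P_i ⊕ C_i ⊕ C'_i.
P'[1]: 38 ⊕ 94 ⊕ 68 = C4.
P'[2]: 7A ⊕ D7 ⊕ 25 = 88.
P'[3]: CC ⊕ 62 ⊕ 9C = 32.
P'[4]: B2 ⊕ 1D ⊕ 05 = AA.
P'[5]: CF ⊕ 7F ⊕ 65 = D5.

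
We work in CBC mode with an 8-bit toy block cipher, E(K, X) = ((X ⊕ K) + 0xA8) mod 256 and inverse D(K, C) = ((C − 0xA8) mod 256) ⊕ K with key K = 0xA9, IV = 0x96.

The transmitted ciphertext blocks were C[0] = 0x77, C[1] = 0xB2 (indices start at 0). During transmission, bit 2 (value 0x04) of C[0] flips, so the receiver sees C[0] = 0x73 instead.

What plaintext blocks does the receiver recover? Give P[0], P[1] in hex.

CBC decryption: P_i = D(K, C_i) ⊕ C_{i−1}, with C_{−1} = IV.
Only C[0] changed, to 0x73. In CBC, a change in C_i garbles P_i and flips the same bit in P_{i+1}. Decrypting the received ciphertext:
P[0]: D(K, 0x73) = 0x62; 0x62 ⊕ 0x96 = 0xF4.
P[1]: D(K, 0xB2) = 0xA3; 0xA3 ⊕ 0x73 = 0xD0.
Blocks that differ from the original plaintext: P[0], P[1].

P[0] = 0xF4, P[1] = 0xD0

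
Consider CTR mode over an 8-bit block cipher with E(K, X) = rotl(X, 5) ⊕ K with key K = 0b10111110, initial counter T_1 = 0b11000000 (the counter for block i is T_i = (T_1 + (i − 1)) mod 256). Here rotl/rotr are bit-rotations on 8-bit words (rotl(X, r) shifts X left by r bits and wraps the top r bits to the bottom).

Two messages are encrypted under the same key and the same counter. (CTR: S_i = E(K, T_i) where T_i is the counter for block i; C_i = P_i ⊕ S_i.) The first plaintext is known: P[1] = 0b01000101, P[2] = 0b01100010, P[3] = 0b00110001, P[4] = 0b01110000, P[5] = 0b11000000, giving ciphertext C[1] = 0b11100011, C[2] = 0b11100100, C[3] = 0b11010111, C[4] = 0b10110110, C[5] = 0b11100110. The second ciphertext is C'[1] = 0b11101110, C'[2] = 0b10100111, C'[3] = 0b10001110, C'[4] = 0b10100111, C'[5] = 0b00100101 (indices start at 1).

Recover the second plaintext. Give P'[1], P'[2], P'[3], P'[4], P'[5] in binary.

In CTR with a reused counter, both messages share the same keystream S_i, so C_i ⊕ C'_i = P_i ⊕ P'_i and thus P'_i = P_i ⊕ C_i ⊕ C'_i.
P'[1]: 0b01000101 ⊕ 0b11100011 ⊕ 0b11101110 = 0b01001000.
P'[2]: 0b01100010 ⊕ 0b11100100 ⊕ 0b10100111 = 0b00100001.
P'[3]: 0b00110001 ⊕ 0b11010111 ⊕ 0b10001110 = 0b01101000.
P'[4]: 0b01110000 ⊕ 0b10110110 ⊕ 0b10100111 = 0b01100001.
P'[5]: 0b11000000 ⊕ 0b11100110 ⊕ 0b00100101 = 0b00000011.

P'[1] = 0b01001000, P'[2] = 0b00100001, P'[3] = 0b01101000, P'[4] = 0b01100001, P'[5] = 0b00000011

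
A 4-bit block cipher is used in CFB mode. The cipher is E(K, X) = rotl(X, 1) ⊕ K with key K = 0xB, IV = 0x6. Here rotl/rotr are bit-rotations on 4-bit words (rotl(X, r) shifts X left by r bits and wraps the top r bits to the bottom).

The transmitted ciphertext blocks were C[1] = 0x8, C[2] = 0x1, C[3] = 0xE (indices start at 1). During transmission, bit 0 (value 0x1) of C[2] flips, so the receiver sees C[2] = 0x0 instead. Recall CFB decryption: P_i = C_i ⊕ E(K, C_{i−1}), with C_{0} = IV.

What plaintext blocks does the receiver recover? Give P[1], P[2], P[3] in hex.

P[1] = 0xF, P[2] = 0xA, P[3] = 0x5

Only C[2] changed, to 0x0. In CFB, a change in C_i flips the same bit in P_i and garbles P_{i+1}. Decrypting the received ciphertext:
P[1]: E(K, 0x6) = 0x7; 0x8 ⊕ 0x7 = 0xF.
P[2]: E(K, 0x8) = 0xA; 0x0 ⊕ 0xA = 0xA.
P[3]: E(K, 0x0) = 0xB; 0xE ⊕ 0xB = 0x5.
Blocks that differ from the original plaintext: P[2], P[3].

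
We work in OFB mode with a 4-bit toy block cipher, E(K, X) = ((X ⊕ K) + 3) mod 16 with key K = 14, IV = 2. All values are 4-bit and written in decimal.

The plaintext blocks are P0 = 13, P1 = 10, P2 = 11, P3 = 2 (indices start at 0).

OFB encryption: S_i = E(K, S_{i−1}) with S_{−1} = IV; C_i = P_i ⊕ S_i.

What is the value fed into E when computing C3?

13

C0: S = E(K, 2) = 15; 13 ⊕ 15 = 2.
C1: S = E(K, 15) = 4; 10 ⊕ 4 = 14.
C2: S = E(K, 4) = 13; 11 ⊕ 13 = 6.
C3: S = E(K, 13) = 6; 2 ⊕ 6 = 4.
So the input to E for block 3 is 13.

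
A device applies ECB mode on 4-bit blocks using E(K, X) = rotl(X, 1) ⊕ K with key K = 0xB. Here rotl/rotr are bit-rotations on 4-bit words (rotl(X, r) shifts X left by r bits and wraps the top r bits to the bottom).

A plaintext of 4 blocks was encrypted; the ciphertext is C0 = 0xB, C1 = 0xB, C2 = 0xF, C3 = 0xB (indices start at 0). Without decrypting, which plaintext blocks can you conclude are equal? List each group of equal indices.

ECB encrypts each block independently with the same key, so equal ciphertext blocks imply equal plaintext blocks.
C0 = C1 = C3 = 0xB, so P0 = P1 = P3.

P0 = P1 = P3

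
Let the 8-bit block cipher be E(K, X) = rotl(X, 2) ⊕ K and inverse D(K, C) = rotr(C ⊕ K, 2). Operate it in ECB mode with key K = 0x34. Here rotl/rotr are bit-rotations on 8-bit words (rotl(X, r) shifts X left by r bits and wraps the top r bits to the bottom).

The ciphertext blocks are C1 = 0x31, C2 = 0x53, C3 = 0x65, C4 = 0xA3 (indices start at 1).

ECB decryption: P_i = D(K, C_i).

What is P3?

P3: D(K, 0x65) = 0x54.

P3 = 0x54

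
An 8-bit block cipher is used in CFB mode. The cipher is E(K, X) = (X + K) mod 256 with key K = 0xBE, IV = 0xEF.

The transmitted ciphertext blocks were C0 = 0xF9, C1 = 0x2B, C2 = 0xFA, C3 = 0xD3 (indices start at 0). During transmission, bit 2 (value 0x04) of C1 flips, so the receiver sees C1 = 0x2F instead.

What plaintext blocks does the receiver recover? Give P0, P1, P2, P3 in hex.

CFB decryption: P_i = C_i ⊕ E(K, C_{i−1}), with C_{−1} = IV.
Only C1 changed, to 0x2F. In CFB, a change in C_i flips the same bit in P_i and garbles P_{i+1}. Decrypting the received ciphertext:
P0: E(K, 0xEF) = 0xAD; 0xF9 ⊕ 0xAD = 0x54.
P1: E(K, 0xF9) = 0xB7; 0x2F ⊕ 0xB7 = 0x98.
P2: E(K, 0x2F) = 0xED; 0xFA ⊕ 0xED = 0x17.
P3: E(K, 0xFA) = 0xB8; 0xD3 ⊕ 0xB8 = 0x6B.
Blocks that differ from the original plaintext: P1, P2.

P0 = 0x54, P1 = 0x98, P2 = 0x17, P3 = 0x6B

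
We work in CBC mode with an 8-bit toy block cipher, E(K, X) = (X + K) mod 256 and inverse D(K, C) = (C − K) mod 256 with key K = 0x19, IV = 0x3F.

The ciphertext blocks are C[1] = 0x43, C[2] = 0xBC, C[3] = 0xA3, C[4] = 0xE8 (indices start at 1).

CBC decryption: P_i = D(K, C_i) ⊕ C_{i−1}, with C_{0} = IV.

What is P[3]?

P[3] = 0x36

P[3]: D(K, 0xA3) = 0x8A; 0x8A ⊕ 0xBC = 0x36.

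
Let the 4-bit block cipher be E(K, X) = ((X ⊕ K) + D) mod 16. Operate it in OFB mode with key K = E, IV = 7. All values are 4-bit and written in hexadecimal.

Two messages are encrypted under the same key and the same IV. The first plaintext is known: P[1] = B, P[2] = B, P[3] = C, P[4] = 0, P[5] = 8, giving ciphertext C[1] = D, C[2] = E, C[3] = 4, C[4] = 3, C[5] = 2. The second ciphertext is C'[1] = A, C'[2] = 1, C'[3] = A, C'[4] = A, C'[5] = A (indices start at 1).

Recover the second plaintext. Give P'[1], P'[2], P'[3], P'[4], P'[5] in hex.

P'[1] = C, P'[2] = 4, P'[3] = 2, P'[4] = 9, P'[5] = 0

In OFB with a reused IV, both messages share the same keystream S_i, so C_i ⊕ C'_i = P_i ⊕ P'_i and thus P'_i = P_i ⊕ C_i ⊕ C'_i.
P'[1]: B ⊕ D ⊕ A = C.
P'[2]: B ⊕ E ⊕ 1 = 4.
P'[3]: C ⊕ 4 ⊕ A = 2.
P'[4]: 0 ⊕ 3 ⊕ A = 9.
P'[5]: 8 ⊕ 2 ⊕ A = 0.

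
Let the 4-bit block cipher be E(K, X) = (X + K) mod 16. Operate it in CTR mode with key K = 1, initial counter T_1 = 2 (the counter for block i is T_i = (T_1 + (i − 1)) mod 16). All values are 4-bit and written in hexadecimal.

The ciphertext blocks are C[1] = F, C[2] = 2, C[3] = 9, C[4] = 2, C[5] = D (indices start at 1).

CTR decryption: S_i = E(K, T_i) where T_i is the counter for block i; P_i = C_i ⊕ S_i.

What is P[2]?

P[2] = 6

P[2]: T = 3, S = E(K, T) = 4; 2 ⊕ 4 = 6.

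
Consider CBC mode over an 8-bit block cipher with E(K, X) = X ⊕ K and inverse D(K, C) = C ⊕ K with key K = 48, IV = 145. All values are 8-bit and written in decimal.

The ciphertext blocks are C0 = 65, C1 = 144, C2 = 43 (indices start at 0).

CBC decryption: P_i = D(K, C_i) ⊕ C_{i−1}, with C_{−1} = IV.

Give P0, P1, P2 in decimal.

P0: D(K, 65) = 113; 113 ⊕ 145 = 224.
P1: D(K, 144) = 160; 160 ⊕ 65 = 225.
P2: D(K, 43) = 27; 27 ⊕ 144 = 139.

P0 = 224, P1 = 225, P2 = 139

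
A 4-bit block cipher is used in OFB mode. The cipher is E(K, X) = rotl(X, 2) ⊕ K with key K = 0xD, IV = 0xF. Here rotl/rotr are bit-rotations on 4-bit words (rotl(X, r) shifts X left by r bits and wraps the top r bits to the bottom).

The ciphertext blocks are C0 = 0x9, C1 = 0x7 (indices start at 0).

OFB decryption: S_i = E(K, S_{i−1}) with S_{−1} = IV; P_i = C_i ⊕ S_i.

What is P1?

P0: S = E(K, 0xF) = 0x2; 0x9 ⊕ 0x2 = 0xB.
P1: S = E(K, 0x2) = 0x5; 0x7 ⊕ 0x5 = 0x2.

P1 = 0x2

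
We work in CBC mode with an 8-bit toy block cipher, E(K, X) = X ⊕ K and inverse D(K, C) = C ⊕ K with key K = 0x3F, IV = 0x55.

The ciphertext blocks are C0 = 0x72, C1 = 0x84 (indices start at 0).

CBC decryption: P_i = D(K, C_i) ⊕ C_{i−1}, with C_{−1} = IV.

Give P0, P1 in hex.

P0: D(K, 0x72) = 0x4D; 0x4D ⊕ 0x55 = 0x18.
P1: D(K, 0x84) = 0xBB; 0xBB ⊕ 0x72 = 0xC9.

P0 = 0x18, P1 = 0xC9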